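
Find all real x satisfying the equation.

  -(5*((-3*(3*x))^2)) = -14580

Step 1. [-(5*((-3*(3*x))^2)) = -14580] LHS negated; negate both sides ⇒ neg: 5*((-3*(3*x))^2) = 14580.
Step 2. [5*((-3*(3*x))^2) = 14580] 5 out front; divide by 5 ⇒ div: (-3*(3*x))^2 = 2916.
Step 3. [(-3*(3*x))^2 = 2916] LHS squared, RHS 2916 ≥ 0: apply √ (±), so sqrt: -3*(3*x) = 54 or -54.
Step 4. [-3*(3*x) = 54 or -54] -3·(inner) — divide through by -3, so div: 3*x = -18 or 18.
Step 5. [3*x = -18 or 18] 3 out front; divide by 3, so div: x = -6 or 6.

Answer: x ∈ {-6, 6}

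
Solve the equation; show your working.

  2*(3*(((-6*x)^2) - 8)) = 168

Step 1. [2*(3*(((-6*x)^2) - 8)) = 168] 2 out front; divide by 2. So div: 3*(((-6*x)^2) - 8) = 84.
Step 2. [3*(((-6*x)^2) - 8) = 84] leading coefficient 3: divide by 3, so div: ((-6*x)^2) - 8 = 28.
Step 3. [((-6*x)^2) - 8 = 28] 8 comes off first (add 8). So sub: (-6*x)^2 = 36.
Step 4. [(-6*x)^2 = 36] LHS squared, RHS 36 ≥ 0: apply √ (±). So sqrt: -6*x = 6 or -6.
Step 5. [-6*x = 6 or -6] LHS = -6·(…); ÷-6 both sides, so div: x = -1 or 1.

Answer: x ∈ {-1, 1}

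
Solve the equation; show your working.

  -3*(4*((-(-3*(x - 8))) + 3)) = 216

Step 1. [-3*(4*((-(-3*(x - 8))) + 3)) = 216] -3·(inner) — divide through by -3. So div: 4*((-(-3*(x - 8))) + 3) = -72.
Step 2. [4*((-(-3*(x - 8))) + 3) = -72] LHS = 4·(…); ÷4 both sides ⇒ div: (-(-3*(x - 8))) + 3 = -18.
Step 3. [(-(-3*(x - 8))) + 3 = -18] +3 is outermost — subtract 3 both sides, so sub: -(-3*(x - 8)) = -21.
Step 4. [-(-3*(x - 8)) = -21] leading − — multiply by −1 ⇒ neg: -3*(x - 8) = 21.
Step 5. [-3*(x - 8) = 21] -3·(inner) — divide through by -3, so div: x - 8 = -7.
Step 6. [x - 8 = -7] peel the -8: add 8 from each side, so sub: x = 1.

Answer: x ∈ {1}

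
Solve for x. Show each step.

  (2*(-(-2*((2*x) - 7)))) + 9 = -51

Step 1. [(2*(-(-2*((2*x) - 7)))) + 9 = -51] the outer +9 inverts by subtracting 9, so sub: 2*(-(-2*((2*x) - 7))) = -60.
Step 2. [2*(-(-2*((2*x) - 7))) = -60] leading coefficient 2: divide by 2, so div: -(-2*((2*x) - 7)) = -30.
Step 3. [-(-2*((2*x) - 7)) = -30] leading − — multiply by −1, so neg: -2*((2*x) - 7) = 30.
Step 4. [-2*((2*x) - 7) = 30] -2·(inner) — divide through by -2, so div: (2*x) - 7 = -15.
Step 5. [(2*x) - 7 = -15] 7 comes off first (add 7) ⇒ sub: 2*x = -8.
Step 6. [2*x = -8] LHS = 2·(…); ÷2 both sides. So div: x = -4.

Answer: x ∈ {-4}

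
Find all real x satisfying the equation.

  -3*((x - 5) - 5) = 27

Step 1. [-3*((x - 5) - 5) = 27] -3 out front; divide by -3 ⇒ div: (x - 5) - 5 = -9.
Step 2. [(x - 5) - 5 = -9] -5 is outermost — add 5 both sides. So sub: x - 5 = -4.
Step 3. [x - 5 = -4] peel the -5: add 5 from each side, so sub: x = 1.

Answer: x ∈ {1}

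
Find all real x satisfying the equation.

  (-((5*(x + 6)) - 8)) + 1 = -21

Step 1. [(-((5*(x + 6)) - 8)) + 1 = -21] the outer +1 inverts by subtracting 1. So sub: -((5*(x + 6)) - 8) = -22.
Step 2. [-((5*(x + 6)) - 8) = -22] flip signs both sides, so neg: (5*(x + 6)) - 8 = 22.
Step 3. [(5*(x + 6)) - 8 = 22] peel the -8: add 8 from each side ⇒ sub: 5*(x + 6) = 30.
Step 4. [5*(x + 6) = 30] divide by the outer 5. So div: x + 6 = 6.
Step 5. [x + 6 = 6] subtract 6: x sits inside (… + 6) ⇒ sub: x = 0.

Answer: x ∈ {0}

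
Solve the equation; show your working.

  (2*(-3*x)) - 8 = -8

Step 1. [(2*(-3*x)) - 8 = -8] the outer -8 inverts by adding 8 ⇒ sub: 2*(-3*x) = 0.
Step 2. [2*(-3*x) = 0] LHS = 2·(…); ÷2 both sides ⇒ div: -3*x = 0.
Step 3. [-3*x = 0] divide by the outer -3, so div: x = 0.

Answer: x ∈ {0}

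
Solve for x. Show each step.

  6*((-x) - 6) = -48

Step 1. [6*((-x) - 6) = -48] 6 out front; divide by 6, so div: (-x) - 6 = -8.
Step 2. [(-x) - 6 = -8] peel the -6: add 6 from each side, so sub: -x = -2.
Step 3. [-x = -2] flip signs both sides. So neg: x = 2.

Answer: x ∈ {2}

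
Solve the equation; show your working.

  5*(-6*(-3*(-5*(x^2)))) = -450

Step 1. [5*(-6*(-3*(-5*(x^2)))) = -450] 5 out front; divide by 5 ⇒ div: -6*(-3*(-5*(x^2))) = -90.
Step 2. [-6*(-3*(-5*(x^2))) = -90] -6 out front; divide by -6 ⇒ div: -3*(-5*(x^2)) = 15.
Step 3. [-3*(-5*(x^2)) = 15] -3·(inner) — divide through by -3, so div: -5*(x^2) = -5.
Step 4. [-5*(x^2) = -5] divide by the outer -5, so div: x^2 = 1.
Step 5. [x^2 = 1] √ both sides: 1 ≥ 0 gives two branches ⇒ sqrt: x = 1 or -1.

Answer: x ∈ {-1, 1}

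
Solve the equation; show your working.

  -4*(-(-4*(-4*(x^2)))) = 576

Step 1. [-4*(-(-4*(-4*(x^2)))) = 576] divide by the outer -4. So div: -(-4*(-4*(x^2))) = -144.
Step 2. [-(-4*(-4*(x^2))) = -144] leading − — multiply by −1 ⇒ neg: -4*(-4*(x^2)) = 144.
Step 3. [-4*(-4*(x^2)) = 144] -4 out front; divide by -4. So div: -4*(x^2) = -36.
Step 4. [-4*(x^2) = -36] -4 out front; divide by -4, so div: x^2 = 9.
Step 5. [x^2 = 9] LHS squared, RHS 9 ≥ 0: apply √ (±), so sqrt: x = 3 or -3.

Answer: x ∈ {-3, 3}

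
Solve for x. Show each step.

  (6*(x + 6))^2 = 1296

Step 1. [(6*(x + 6))^2 = 1296] LHS squared, RHS 1296 ≥ 0: apply √ (±) ⇒ sqrt: 6*(x + 6) = 36 or -36.
Step 2. [6*(x + 6) = 36 or -36] 6·(inner) — divide through by 6. So div: x + 6 = 6 or -6.
Step 3. [x + 6 = 6 or -6] the outer +6 inverts by subtracting 6, so sub: x = 0 or -12.

Answer: x ∈ {-12, 0}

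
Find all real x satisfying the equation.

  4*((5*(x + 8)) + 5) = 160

Step 1. [4*((5*(x + 8)) + 5) = 160] divide by the outer 4. So div: (5*(x + 8)) + 5 = 40.
Step 2. [(5*(x + 8)) + 5 = 40] 5 divides every term; factor it out ⇒ factor: (x + 8) + 1 = 8.
Step 3. [(x + 8) + 1 = 8] the outer +1 inverts by subtracting 1, so sub: x + 8 = 7.
Step 4. [x + 8 = 7] subtract 8: x sits inside (… + 8) ⇒ sub: x = -1.

Answer: x ∈ {-1}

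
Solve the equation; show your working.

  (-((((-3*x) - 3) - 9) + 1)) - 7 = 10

Step 1. [(-((((-3*x) - 3) - 9) + 1)) - 7 = 10] add 7: x sits inside (… - 7) ⇒ sub: -((((-3*x) - 3) - 9) + 1) = 17.
Step 2. [-((((-3*x) - 3) - 9) + 1) = 17] LHS negated; negate both sides. So neg: (((-3*x) - 3) - 9) + 1 = -17.
Step 3. [(((-3*x) - 3) - 9) + 1 = -17] +1 is outermost — subtract 1 both sides ⇒ sub: ((-3*x) - 3) - 9 = -18.
Step 4. [((-3*x) - 3) - 9 = -18] the outer -9 inverts by adding 9, so sub: (-3*x) - 3 = -9.
Step 5. [(-3*x) - 3 = -9] peel the -3: add 3 from each side ⇒ sub: -3*x = -6.
Step 6. [-3*x = -6] -3·(inner) — divide through by -3. So div: x = 2.

Answer: x ∈ {2}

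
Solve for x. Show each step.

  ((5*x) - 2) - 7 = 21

Step 1. [((5*x) - 2) - 7 = 21] add 7: x sits inside (… - 7), so sub: (5*x) - 2 = 28.
Step 2. [(5*x) - 2 = 28] -2 is outermost — add 2 both sides. So sub: 5*x = 30.
Step 3. [5*x = 30] 5 out front; divide by 5. So div: x = 6.

Answer: x ∈ {6}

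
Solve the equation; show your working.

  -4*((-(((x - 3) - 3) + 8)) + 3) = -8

Step 1. [-4*((-(((x - 3) - 3) + 8)) + 3) = -8] divide by the outer -4. So div: (-(((x - 3) - 3) + 8)) + 3 = 2.
Step 2. [(-(((x - 3) - 3) + 8)) + 3 = 2] subtract 3: x sits inside (… + 3) ⇒ sub: -(((x - 3) - 3) + 8) = -1.
Step 3. [-(((x - 3) - 3) + 8) = -1] leading − — multiply by −1 ⇒ neg: ((x - 3) - 3) + 8 = 1.
Step 4. [((x - 3) - 3) + 8 = 1] the outer +8 inverts by subtracting 8, so sub: (x - 3) - 3 = -7.
Step 5. [(x - 3) - 3 = -7] the outer -3 inverts by adding 3 ⇒ sub: x - 3 = -4.
Step 6. [x - 3 = -4] peel the -3: add 3 from each side. So sub: x = -1.

Answer: x ∈ {-1}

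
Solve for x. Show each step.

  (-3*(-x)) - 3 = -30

Step 1. [(-3*(-x)) - 3 = -30] -3 divides every term; factor it out ⇒ factor: (-x) + 1 = 10.
Step 2. [(-x) + 1 = 10] 1 comes off first (subtract 1) ⇒ sub: -x = 9.
Step 3. [-x = 9] leading − — multiply by −1 ⇒ neg: x = -9.

Answer: x ∈ {-9}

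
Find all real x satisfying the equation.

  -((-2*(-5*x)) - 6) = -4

Step 1. [-((-2*(-5*x)) - 6) = -4] flip signs both sides, so neg: (-2*(-5*x)) - 6 = 4.
Step 2. [(-2*(-5*x)) - 6 = 4] -6 is outermost — add 6 both sides. So sub: -2*(-5*x) = 10.
Step 3. [-2*(-5*x) = 10] leading coefficient -2: divide by -2. So div: -5*x = -5.
Step 4. [-5*x = -5] -5·(inner) — divide through by -5. So div: x = 1.

Answer: x ∈ {1}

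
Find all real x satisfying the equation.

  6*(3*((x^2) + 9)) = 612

Step 1. [6*(3*((x^2) + 9)) = 612] 6 out front; divide by 6. So div: 3*((x^2) + 9) = 102.
Step 2. [3*((x^2) + 9) = 102] divide by the outer 3. So div: (x^2) + 9 = 34.
Step 3. [(x^2) + 9 = 34] 9 comes off first (subtract 9). So sub: x^2 = 25.
Step 4. [x^2 = 25] √ both sides: 25 ≥ 0 gives two branches ⇒ sqrt: x = 5 or -5.

Answer: x ∈ {-5, 5}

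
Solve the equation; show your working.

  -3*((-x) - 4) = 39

Step 1. [-3*((-x) - 4) = 39] leading coefficient -3: divide by -3, so div: (-x) - 4 = -13.
Step 2. [(-x) - 4 = -13] peel the -4: add 4 from each side, so sub: -x = -9.
Step 3. [-x = -9] leading − — multiply by −1. So neg: x = 9.

Answer: x ∈ {9}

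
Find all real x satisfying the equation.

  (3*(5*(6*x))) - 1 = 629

Step 1. [(3*(5*(6*x))) - 1 = 629] 1 comes off first (add 1). So sub: 3*(5*(6*x)) = 630.
Step 2. [3*(5*(6*x)) = 630] divide by the outer 3. So div: 5*(6*x) = 210.
Step 3. [5*(6*x) = 210] leading coefficient 5: divide by 5 ⇒ div: 6*x = 42.
Step 4. [6*x = 42] 6·(inner) — divide through by 6. So div: x = 7.

Answer: x ∈ {7}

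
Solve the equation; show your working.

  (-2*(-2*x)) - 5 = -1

Step 1. [(-2*(-2*x)) - 5 = -1] add 5: x sits inside (… - 5), so sub: -2*(-2*x) = 4.
Step 2. [-2*(-2*x) = 4] LHS = -2·(…); ÷-2 both sides, so div: -2*x = -2.
Step 3. [-2*x = -2] divide by the outer -2 ⇒ div: x = 1.

Answer: x ∈ {1}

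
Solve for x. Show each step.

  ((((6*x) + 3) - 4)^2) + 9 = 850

Step 1. [((((6*x) + 3) - 4)^2) + 9 = 850] the outer +9 inverts by subtracting 9. So sub: (((6*x) + 3) - 4)^2 = 841.
Step 2. [(((6*x) + 3) - 4)^2 = 841] √ both sides: 841 ≥ 0 gives two branches. So sqrt: ((6*x) + 3) - 4 = 29 or -29.
Step 3. [((6*x) + 3) - 4 = 29 or -29] peel the -4: add 4 from each side ⇒ sub: (6*x) + 3 = 33 or -25.
Step 4. [(6*x) + 3 = 33 or -25] subtract 3: x sits inside (… + 3), so sub: 6*x = 30 or -28.
Step 5. [6*x = 30 or -28] divide by the outer 6, so div: x = 5 or -14/3.

Answer: x ∈ {-14/3, 5}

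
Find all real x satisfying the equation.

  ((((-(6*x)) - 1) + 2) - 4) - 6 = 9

Step 1. [((((-(6*x)) - 1) + 2) - 4) - 6 = 9] -6 is outermost — add 6 both sides, so sub: (((-(6*x)) - 1) + 2) - 4 = 15.
Step 2. [(((-(6*x)) - 1) + 2) - 4 = 15] 4 comes off first (add 4), so sub: ((-(6*x)) - 1) + 2 = 19.
Step 3. [((-(6*x)) - 1) + 2 = 19] peel the +2: subtract 2 from each side. So sub: (-(6*x)) - 1 = 17.
Step 4. [(-(6*x)) - 1 = 17] the outer -1 inverts by adding 1. So sub: -(6*x) = 18.
Step 5. [-(6*x) = 18] leading − — multiply by −1 ⇒ neg: 6*x = -18.
Step 6. [6*x = -18] LHS = 6·(…); ÷6 both sides, so div: x = -3.

Answer: x ∈ {-3}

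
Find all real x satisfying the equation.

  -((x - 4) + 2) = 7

Step 1. [-((x - 4) + 2) = 7] leading − — multiply by −1 ⇒ neg: (x - 4) + 2 = -7.
Step 2. [(x - 4) + 2 = -7] subtract 2: x sits inside (… + 2), so sub: x - 4 = -9.
Step 3. [x - 4 = -9] the outer -4 inverts by adding 4, so sub: x = -5.

Answer: x ∈ {-5}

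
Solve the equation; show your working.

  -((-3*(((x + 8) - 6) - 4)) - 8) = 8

Step 1. [-((-3*(((x + 8) - 6) - 4)) - 8) = 8] leading − — multiply by −1, so neg: (-3*(((x + 8) - 6) - 4)) - 8 = -8.
Step 2. [(-3*(((x + 8) - 6) - 4)) - 8 = -8] peel the -8: add 8 from each side ⇒ sub: -3*(((x + 8) - 6) - 4) = 0.
Step 3. [-3*(((x + 8) - 6) - 4) = 0] leading coefficient -3: divide by -3. So div: ((x + 8) - 6) - 4 = 0.
Step 4. [((x + 8) - 6) - 4 = 0] peel the -4: add 4 from each side. So sub: (x + 8) - 6 = 4.
Step 5. [(x + 8) - 6 = 4] 6 comes off first (add 6), so sub: x + 8 = 10.
Step 6. [x + 8 = 10] subtract 8: x sits inside (… + 8), so sub: x = 2.

Answer: x ∈ {2}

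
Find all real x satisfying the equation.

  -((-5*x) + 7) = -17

Step 1. [-((-5*x) + 7) = -17] LHS negated; negate both sides, so neg: (-5*x) + 7 = 17.
Step 2. [(-5*x) + 7 = 17] peel the +7: subtract 7 from each side, so sub: -5*x = 10.
Step 3. [-5*x = 10] -5 out front; divide by -5. So div: x = -2.

Answer: x ∈ {-2}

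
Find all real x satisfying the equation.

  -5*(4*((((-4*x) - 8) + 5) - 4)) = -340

Step 1. [-5*(4*((((-4*x) - 8) + 5) - 4)) = -340] -5 out front; divide by -5 ⇒ div: 4*((((-4*x) - 8) + 5) - 4) = 68.
Step 2. [4*((((-4*x) - 8) + 5) - 4) = 68] 4 out front; divide by 4. So div: (((-4*x) - 8) + 5) - 4 = 17.
Step 3. [(((-4*x) - 8) + 5) - 4 = 17] 4 comes off first (add 4). So sub: ((-4*x) - 8) + 5 = 21.
Step 4. [((-4*x) - 8) + 5 = 21] peel the +5: subtract 5 from each side, so sub: (-4*x) - 8 = 16.
Step 5. [(-4*x) - 8 = 16] add 8: x sits inside (… - 8) ⇒ sub: -4*x = 24.
Step 6. [-4*x = 24] -4 out front; divide by -4, so div: x = -6.

Answer: x ∈ {-6}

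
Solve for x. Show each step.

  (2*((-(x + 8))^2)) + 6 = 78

Step 1. [(2*((-(x + 8))^2)) + 6 = 78] 2 | LHS and 2 | 78: pull 2 out ⇒ factor: ((-(x + 8))^2) + 3 = 39.
Step 2. [((-(x + 8))^2) + 3 = 39] subtract 3: x sits inside (… + 3) ⇒ sub: (-(x + 8))^2 = 36.
Step 3. [(-(x + 8))^2 = 36] 36 ≥ 0, LHS is (·)² — take ±√, so sqrt: -(x + 8) = 6 or -6.
Step 4. [-(x + 8) = 6 or -6] LHS negated; negate both sides, so neg: x + 8 = -6 or 6.
Step 5. [x + 8 = -6 or 6] the outer +8 inverts by subtracting 8, so sub: x = -14 or -2.

Answer: x ∈ {-14, -2}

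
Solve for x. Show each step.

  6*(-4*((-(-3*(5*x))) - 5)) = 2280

Step 1. [6*(-4*((-(-3*(5*x))) - 5)) = 2280] divide by the outer 6. So div: -4*((-(-3*(5*x))) - 5) = 380.
Step 2. [-4*((-(-3*(5*x))) - 5) = 380] divide by the outer -4 ⇒ div: (-(-3*(5*x))) - 5 = -95.
Step 3. [(-(-3*(5*x))) - 5 = -95] add 5: x sits inside (… - 5) ⇒ sub: -(-3*(5*x)) = -90.
Step 4. [-(-3*(5*x)) = -90] leading − — multiply by −1, so neg: -3*(5*x) = 90.
Step 5. [-3*(5*x) = 90] leading coefficient -3: divide by -3, so div: 5*x = -30.
Step 6. [5*x = -30] 5 out front; divide by 5 ⇒ div: x = -6.

Answer: x ∈ {-6}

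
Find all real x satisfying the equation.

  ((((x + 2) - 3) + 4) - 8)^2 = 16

Step 1. [((((x + 2) - 3) + 4) - 8)^2 = 16] √ both sides: 16 ≥ 0 gives two branches, so sqrt: (((x + 2) - 3) + 4) - 8 = 4 or -4.
Step 2. [(((x + 2) - 3) + 4) - 8 = 4 or -4] the outer -8 inverts by adding 8. So sub: ((x + 2) - 3) + 4 = 12 or 4.
Step 3. [((x + 2) - 3) + 4 = 12 or 4] peel the +4: subtract 4 from each side, so sub: (x + 2) - 3 = 8 or 0.
Step 4. [(x + 2) - 3 = 8 or 0] 3 comes off first (add 3), so sub: x + 2 = 11 or 3.
Step 5. [x + 2 = 11 or 3] the outer +2 inverts by subtracting 2 ⇒ sub: x = 9 or 1.

Answer: x ∈ {1, 9}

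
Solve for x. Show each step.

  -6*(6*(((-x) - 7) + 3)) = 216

Step 1. [-6*(6*(((-x) - 7) + 3)) = 216] -6 out front; divide by -6. So div: 6*(((-x) - 7) + 3) = -36.
Step 2. [6*(((-x) - 7) + 3) = -36] 6·(inner) — divide through by 6 ⇒ div: ((-x) - 7) + 3 = -6.
Step 3. [((-x) - 7) + 3 = -6] 3 comes off first (subtract 3). So sub: (-x) - 7 = -9.
Step 4. [(-x) - 7 = -9] the outer -7 inverts by adding 7, so sub: -x = -2.
Step 5. [-x = -2] flip signs both sides ⇒ neg: x = 2.

Answer: x ∈ {2}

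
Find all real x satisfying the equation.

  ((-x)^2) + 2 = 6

Step 1. [((-x)^2) + 2 = 6] subtract 2: x sits inside (… + 2), so sub: (-x)^2 = 4.
Step 2. [(-x)^2 = 4] √ both sides: 4 ≥ 0 gives two branches, so sqrt: -x = 2 or -2.
Step 3. [-x = 2 or -2] LHS negated; negate both sides. So neg: x = -2 or 2.

Answer: x ∈ {-2, 2}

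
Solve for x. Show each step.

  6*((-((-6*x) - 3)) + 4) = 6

Step 1. [6*((-((-6*x) - 3)) + 4) = 6] leading coefficient 6: divide by 6 ⇒ div: (-((-6*x) - 3)) + 4 = 1.
Step 2. [(-((-6*x) - 3)) + 4 = 1] +4 is outermost — subtract 4 both sides, so sub: -((-6*x) - 3) = -3.
Step 3. [-((-6*x) - 3) = -3] leading − — multiply by −1, so neg: (-6*x) - 3 = 3.
Step 4. [(-6*x) - 3 = 3] -3 is outermost — add 3 both sides, so sub: -6*x = 6.
Step 5. [-6*x = 6] leading coefficient -6: divide by -6, so div: x = -1.

Answer: x ∈ {-1}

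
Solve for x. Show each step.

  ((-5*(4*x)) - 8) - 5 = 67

Step 1. [((-5*(4*x)) - 8) - 5 = 67] add 5: x sits inside (… - 5). So sub: (-5*(4*x)) - 8 = 72.
Step 2. [(-5*(4*x)) - 8 = 72] -8 is outermost — add 8 both sides, so sub: -5*(4*x) = 80.
Step 3. [-5*(4*x) = 80] -5·(inner) — divide through by -5. So div: 4*x = -16.
Step 4. [4*x = -16] divide by the outer 4 ⇒ div: x = -4.

Answer: x ∈ {-4}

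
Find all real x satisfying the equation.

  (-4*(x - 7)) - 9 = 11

Step 1. [(-4*(x - 7)) - 9 = 11] 9 comes off first (add 9). So sub: -4*(x - 7) = 20.
Step 2. [-4*(x - 7) = 20] -4 out front; divide by -4, so div: x - 7 = -5.
Step 3. [x - 7 = -5] add 7: x sits inside (… - 7), so sub: x = 2.

Answer: x ∈ {2}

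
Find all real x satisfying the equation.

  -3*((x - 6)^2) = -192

Step 1. [-3*((x - 6)^2) = -192] LHS = -3·(…); ÷-3 both sides, so div: (x - 6)^2 = 64.
Step 2. [(x - 6)^2 = 64] 64 ≥ 0, LHS is (·)² — take ±√. So sqrt: x - 6 = 8 or -8.
Step 3. [x - 6 = 8 or -8] 6 comes off first (add 6) ⇒ sub: x = 14 or -2.

Answer: x ∈ {-2, 14}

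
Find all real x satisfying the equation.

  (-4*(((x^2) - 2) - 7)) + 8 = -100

Step 1. [(-4*(((x^2) - 2) - 7)) + 8 = -100] -4 divides every term; factor it out, so factor: (((x^2) - 2) - 7) - 2 = 25.
Step 2. [(((x^2) - 2) - 7) - 2 = 25] peel the -2: add 2 from each side ⇒ sub: ((x^2) - 2) - 7 = 27.
Step 3. [((x^2) - 2) - 7 = 27] 7 comes off first (add 7). So sub: (x^2) - 2 = 34.
Step 4. [(x^2) - 2 = 34] add 2: x sits inside (… - 2) ⇒ sub: x^2 = 36.
Step 5. [x^2 = 36] 36 ≥ 0, LHS is (·)² — take ±√. So sqrt: x = 6 or -6.

Answer: x ∈ {-6, 6}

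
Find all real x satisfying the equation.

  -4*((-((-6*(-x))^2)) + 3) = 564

Step 1. [-4*((-((-6*(-x))^2)) + 3) = 564] divide by the outer -4. So div: (-((-6*(-x))^2)) + 3 = -141.
Step 2. [(-((-6*(-x))^2)) + 3 = -141] +3 is outermost — subtract 3 both sides, so sub: -((-6*(-x))^2) = -144.
Step 3. [-((-6*(-x))^2) = -144] flip signs both sides, so neg: (-6*(-x))^2 = 144.
Step 4. [(-6*(-x))^2 = 144] 144 ≥ 0, LHS is (·)² — take ±√ ⇒ sqrt: -6*(-x) = 12 or -12.
Step 5. [-6*(-x) = 12 or -12] leading coefficient -6: divide by -6 ⇒ div: -x = -2 or 2.
Step 6. [-x = -2 or 2] leading − — multiply by −1, so neg: x = 2 or -2.

Answer: x ∈ {-2, 2}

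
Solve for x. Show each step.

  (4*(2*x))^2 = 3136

Step 1. [(4*(2*x))^2 = 3136] 3136 ≥ 0, LHS is (·)² — take ±√ ⇒ sqrt: 4*(2*x) = 56 or -56.
Step 2. [4*(2*x) = 56 or -56] 4 out front; divide by 4, so div: 2*x = 14 or -14.
Step 3. [2*x = 14 or -14] LHS = 2·(…); ÷2 both sides. So div: x = 7 or -7.

Answer: x ∈ {-7, 7}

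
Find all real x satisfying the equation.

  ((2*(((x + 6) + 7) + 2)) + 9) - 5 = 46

Step 1. [((2*(((x + 6) + 7) + 2)) + 9) - 5 = 46] the outer -5 inverts by adding 5 ⇒ sub: (2*(((x + 6) + 7) + 2)) + 9 = 51.
Step 2. [(2*(((x + 6) + 7) + 2)) + 9 = 51] the outer +9 inverts by subtracting 9. So sub: 2*(((x + 6) + 7) + 2) = 42.
Step 3. [2*(((x + 6) + 7) + 2) = 42] leading coefficient 2: divide by 2 ⇒ div: ((x + 6) + 7) + 2 = 21.
Step 4. [((x + 6) + 7) + 2 = 21] the outer +2 inverts by subtracting 2. So sub: (x + 6) + 7 = 19.
Step 5. [(x + 6) + 7 = 19] 7 comes off first (subtract 7), so sub: x + 6 = 12.
Step 6. [x + 6 = 12] subtract 6: x sits inside (… + 6), so sub: x = 6.

Answer: x ∈ {6}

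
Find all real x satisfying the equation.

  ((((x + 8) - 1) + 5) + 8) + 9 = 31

Step 1. [((((x + 8) - 1) + 5) + 8) + 9 = 31] peel the +9: subtract 9 from each side ⇒ sub: (((x + 8) - 1) + 5) + 8 = 22.
Step 2. [(((x + 8) - 1) + 5) + 8 = 22] +8 is outermost — subtract 8 both sides. So sub: ((x + 8) - 1) + 5 = 14.
Step 3. [((x + 8) - 1) + 5 = 14] peel the +5: subtract 5 from each side, so sub: (x + 8) - 1 = 9.
Step 4. [(x + 8) - 1 = 9] -1 is outermost — add 1 both sides ⇒ sub: x + 8 = 10.
Step 5. [x + 8 = 10] subtract 8: x sits inside (… + 8). So sub: x = 2.

Answer: x ∈ {2}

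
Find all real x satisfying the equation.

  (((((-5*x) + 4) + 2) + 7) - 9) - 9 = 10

Step 1. [(((((-5*x) + 4) + 2) + 7) - 9) - 9 = 10] 9 comes off first (add 9) ⇒ sub: ((((-5*x) + 4) + 2) + 7) - 9 = 19.
Step 2. [((((-5*x) + 4) + 2) + 7) - 9 = 19] add 9: x sits inside (… - 9). So sub: (((-5*x) + 4) + 2) + 7 = 28.
Step 3. [(((-5*x) + 4) + 2) + 7 = 28] the outer +7 inverts by subtracting 7, so sub: ((-5*x) + 4) + 2 = 21.
Step 4. [((-5*x) + 4) + 2 = 21] subtract 2: x sits inside (… + 2). So sub: (-5*x) + 4 = 19.
Step 5. [(-5*x) + 4 = 19] subtract 4: x sits inside (… + 4), so sub: -5*x = 15.
Step 6. [-5*x = 15] leading coefficient -5: divide by -5. So div: x = -3.

Answer: x ∈ {-3}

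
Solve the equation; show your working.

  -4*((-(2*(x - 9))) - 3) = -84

Step 1. [-4*((-(2*(x - 9))) - 3) = -84] leading coefficient -4: divide by -4 ⇒ div: (-(2*(x - 9))) - 3 = 21.
Step 2. [(-(2*(x - 9))) - 3 = 21] the outer -3 inverts by adding 3. So sub: -(2*(x - 9)) = 24.
Step 3. [-(2*(x - 9)) = 24] LHS negated; negate both sides, so neg: 2*(x - 9) = -24.
Step 4. [2*(x - 9) = -24] divide by the outer 2, so div: x - 9 = -12.
Step 5. [x - 9 = -12] peel the -9: add 9 from each side. So sub: x = -3.

Answer: x ∈ {-3}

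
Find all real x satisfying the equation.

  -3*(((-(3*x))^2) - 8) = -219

Step 1. [-3*(((-(3*x))^2) - 8) = -219] LHS = -3·(…); ÷-3 both sides, so div: ((-(3*x))^2) - 8 = 73.
Step 2. [((-(3*x))^2) - 8 = 73] the outer -8 inverts by adding 8, so sub: (-(3*x))^2 = 81.
Step 3. [(-(3*x))^2 = 81] 81 ≥ 0, LHS is (·)² — take ±√, so sqrt: -(3*x) = 9 or -9.
Step 4. [-(3*x) = 9 or -9] LHS negated; negate both sides, so neg: 3*x = -9 or 9.
Step 5. [3*x = -9 or 9] divide by the outer 3, so div: x = -3 or 3.

Answer: x ∈ {-3, 3}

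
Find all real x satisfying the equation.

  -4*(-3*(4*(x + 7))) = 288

Step 1. [-4*(-3*(4*(x + 7))) = 288] divide by the outer -4. So div: -3*(4*(x + 7)) = -72.
Step 2. [-3*(4*(x + 7)) = -72] -3 out front; divide by -3, so div: 4*(x + 7) = 24.
Step 3. [4*(x + 7) = 24] leading coefficient 4: divide by 4 ⇒ div: x + 7 = 6.
Step 4. [x + 7 = 6] peel the +7: subtract 7 from each side. So sub: x = -1.

Answer: x ∈ {-1}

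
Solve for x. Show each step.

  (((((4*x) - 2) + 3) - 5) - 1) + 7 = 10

Step 1. [(((((4*x) - 2) + 3) - 5) - 1) + 7 = 10] subtract 7: x sits inside (… + 7) ⇒ sub: ((((4*x) - 2) + 3) - 5) - 1 = 3.
Step 2. [((((4*x) - 2) + 3) - 5) - 1 = 3] -1 is outermost — add 1 both sides ⇒ sub: (((4*x) - 2) + 3) - 5 = 4.
Step 3. [(((4*x) - 2) + 3) - 5 = 4] 5 comes off first (add 5), so sub: ((4*x) - 2) + 3 = 9.
Step 4. [((4*x) - 2) + 3 = 9] 3 comes off first (subtract 3). So sub: (4*x) - 2 = 6.
Step 5. [(4*x) - 2 = 6] peel the -2: add 2 from each side ⇒ sub: 4*x = 8.
Step 6. [4*x = 8] leading coefficient 4: divide by 4. So div: x = 2.

Answer: x ∈ {2}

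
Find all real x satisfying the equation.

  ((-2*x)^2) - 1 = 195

Step 1. [((-2*x)^2) - 1 = 195] peel the -1: add 1 from each side. So sub: (-2*x)^2 = 196.
Step 2. [(-2*x)^2 = 196] 196 ≥ 0, LHS is (·)² — take ±√ ⇒ sqrt: -2*x = 14 or -14.
Step 3. [-2*x = 14 or -14] LHS = -2·(…); ÷-2 both sides, so div: x = -7 or 7.

Answer: x ∈ {-7, 7}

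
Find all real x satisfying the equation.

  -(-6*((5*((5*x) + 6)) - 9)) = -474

Step 1. [-(-6*((5*((5*x) + 6)) - 9)) = -474] leading − — multiply by −1 ⇒ neg: -6*((5*((5*x) + 6)) - 9) = 474.
Step 2. [-6*((5*((5*x) + 6)) - 9) = 474] leading coefficient -6: divide by -6 ⇒ div: (5*((5*x) + 6)) - 9 = -79.
Step 3. [(5*((5*x) + 6)) - 9 = -79] 9 comes off first (add 9). So sub: 5*((5*x) + 6) = -70.
Step 4. [5*((5*x) + 6) = -70] leading coefficient 5: divide by 5 ⇒ div: (5*x) + 6 = -14.
Step 5. [(5*x) + 6 = -14] the outer +6 inverts by subtracting 6 ⇒ sub: 5*x = -20.
Step 6. [5*x = -20] divide by the outer 5, so div: x = -4.

Answer: x ∈ {-4}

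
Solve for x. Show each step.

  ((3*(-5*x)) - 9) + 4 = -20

Step 1. [((3*(-5*x)) - 9) + 4 = -20] subtract 4: x sits inside (… + 4) ⇒ sub: (3*(-5*x)) - 9 = -24.
Step 2. [(3*(-5*x)) - 9 = -24] common factor 3 (LHS and -24) — divide through, so factor: (-5*x) - 3 = -8.
Step 3. [(-5*x) - 3 = -8] the outer -3 inverts by adding 3 ⇒ sub: -5*x = -5.
Step 4. [-5*x = -5] -5·(inner) — divide through by -5 ⇒ div: x = 1.

Answer: x ∈ {1}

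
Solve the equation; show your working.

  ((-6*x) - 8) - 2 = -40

Step 1. [((-6*x) - 8) - 2 = -40] -2 is outermost — add 2 both sides, so sub: (-6*x) - 8 = -38.
Step 2. [(-6*x) - 8 = -38] 8 comes off first (add 8) ⇒ sub: -6*x = -30.
Step 3. [-6*x = -30] leading coefficient -6: divide by -6 ⇒ div: x = 5.

Answer: x ∈ {5}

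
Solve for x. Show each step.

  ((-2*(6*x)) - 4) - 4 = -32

Step 1. [((-2*(6*x)) - 4) - 4 = -32] the outer -4 inverts by adding 4 ⇒ sub: (-2*(6*x)) - 4 = -28.
Step 2. [(-2*(6*x)) - 4 = -28] -2 divides every term; factor it out. So factor: (6*x) + 2 = 14.
Step 3. [(6*x) + 2 = 14] subtract 2: x sits inside (… + 2) ⇒ sub: 6*x = 12.
Step 4. [6*x = 12] leading coefficient 6: divide by 6. So div: x = 2.

Answer: x ∈ {2}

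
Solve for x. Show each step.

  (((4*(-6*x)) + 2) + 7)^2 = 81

Step 1. [(((4*(-6*x)) + 2) + 7)^2 = 81] √ both sides: 81 ≥ 0 gives two branches. So sqrt: ((4*(-6*x)) + 2) + 7 = 9 or -9.
Step 2. [((4*(-6*x)) + 2) + 7 = 9 or -9] the outer +7 inverts by subtracting 7. So sub: (4*(-6*x)) + 2 = 2 or -16.
Step 3. [(4*(-6*x)) + 2 = 2 or -16] 2 comes off first (subtract 2), so sub: 4*(-6*x) = 0 or -18.
Step 4. [4*(-6*x) = 0 or -18] divide by the outer 4. So div: -6*x = 0 or -9/2.
Step 5. [-6*x = 0 or -9/2] LHS = -6·(…); ÷-6 both sides. So div: x = 0 or 3/4.

Answer: x ∈ {0, 3/4}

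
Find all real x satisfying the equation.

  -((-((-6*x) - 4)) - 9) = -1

Step 1. [-((-((-6*x) - 4)) - 9) = -1] flip signs both sides. So neg: (-((-6*x) - 4)) - 9 = 1.
Step 2. [(-((-6*x) - 4)) - 9 = 1] add 9: x sits inside (… - 9). So sub: -((-6*x) - 4) = 10.
Step 3. [-((-6*x) - 4) = 10] leading − — multiply by −1 ⇒ neg: (-6*x) - 4 = -10.
Step 4. [(-6*x) - 4 = -10] peel the -4: add 4 from each side. So sub: -6*x = -6.
Step 5. [-6*x = -6] leading coefficient -6: divide by -6, so div: x = 1.

Answer: x ∈ {1}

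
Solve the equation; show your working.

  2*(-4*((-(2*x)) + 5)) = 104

Step 1. [2*(-4*((-(2*x)) + 5)) = 104] 2·(inner) — divide through by 2. So div: -4*((-(2*x)) + 5) = 52.
Step 2. [-4*((-(2*x)) + 5) = 52] LHS = -4·(…); ÷-4 both sides ⇒ div: (-(2*x)) + 5 = -13.
Step 3. [(-(2*x)) + 5 = -13] the outer +5 inverts by subtracting 5. So sub: -(2*x) = -18.
Step 4. [-(2*x) = -18] leading − — multiply by −1 ⇒ neg: 2*x = 18.
Step 5. [2*x = 18] 2·(inner) — divide through by 2. So div: x = 9.

Answer: x ∈ {9}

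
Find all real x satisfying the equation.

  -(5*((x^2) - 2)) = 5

Step 1. [-(5*((x^2) - 2)) = 5] flip signs both sides. So neg: 5*((x^2) - 2) = -5.
Step 2. [5*((x^2) - 2) = -5] 5·(inner) — divide through by 5 ⇒ div: (x^2) - 2 = -1.
Step 3. [(x^2) - 2 = -1] 2 comes off first (add 2). So sub: x^2 = 1.
Step 4. [x^2 = 1] √ both sides: 1 ≥ 0 gives two branches, so sqrt: x = 1 or -1.

Answer: x ∈ {-1, 1}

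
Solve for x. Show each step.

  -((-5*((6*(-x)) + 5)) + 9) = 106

Step 1. [-((-5*((6*(-x)) + 5)) + 9) = 106] flip signs both sides ⇒ neg: (-5*((6*(-x)) + 5)) + 9 = -106.
Step 2. [(-5*((6*(-x)) + 5)) + 9 = -106] +9 is outermost — subtract 9 both sides ⇒ sub: -5*((6*(-x)) + 5) = -115.
Step 3. [-5*((6*(-x)) + 5) = -115] leading coefficient -5: divide by -5, so div: (6*(-x)) + 5 = 23.
Step 4. [(6*(-x)) + 5 = 23] 5 comes off first (subtract 5) ⇒ sub: 6*(-x) = 18.
Step 5. [6*(-x) = 18] LHS = 6·(…); ÷6 both sides ⇒ div: -x = 3.
Step 6. [-x = 3] flip signs both sides, so neg: x = -3.

Answer: x ∈ {-3}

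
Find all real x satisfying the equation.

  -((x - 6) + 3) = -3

Step 1. [-((x - 6) + 3) = -3] LHS negated; negate both sides ⇒ neg: (x - 6) + 3 = 3.
Step 2. [(x - 6) + 3 = 3] subtract 3: x sits inside (… + 3), so sub: x - 6 = 0.
Step 3. [x - 6 = 0] peel the -6: add 6 from each side ⇒ sub: x = 6.

Answer: x ∈ {6}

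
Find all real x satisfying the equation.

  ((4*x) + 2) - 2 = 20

Step 1. [((4*x) + 2) - 2 = 20] -2 is outermost — add 2 both sides ⇒ sub: (4*x) + 2 = 22.
Step 2. [(4*x) + 2 = 22] +2 is outermost — subtract 2 both sides ⇒ sub: 4*x = 20.
Step 3. [4*x = 20] 4 out front; divide by 4 ⇒ div: x = 5.

Answer: x ∈ {5}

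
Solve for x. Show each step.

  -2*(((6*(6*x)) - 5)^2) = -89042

Step 1. [-2*(((6*(6*x)) - 5)^2) = -89042] LHS = -2·(…); ÷-2 both sides, so div: ((6*(6*x)) - 5)^2 = 44521.
Step 2. [((6*(6*x)) - 5)^2 = 44521] LHS squared, RHS 44521 ≥ 0: apply √ (±) ⇒ sqrt: (6*(6*x)) - 5 = 211 or -211.
Step 3. [(6*(6*x)) - 5 = 211 or -211] 5 comes off first (add 5). So sub: 6*(6*x) = 216 or -206.
Step 4. [6*(6*x) = 216 or -206] LHS = 6·(…); ÷6 both sides. So div: 6*x = 36 or -103/3.
Step 5. [6*x = 36 or -103/3] leading coefficient 6: divide by 6. So div: x = 6 or -103/18.

Answer: x ∈ {-103/18, 6}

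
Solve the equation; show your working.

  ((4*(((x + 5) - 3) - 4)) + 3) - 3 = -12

Step 1. [((4*(((x + 5) - 3) - 4)) + 3) - 3 = -12] add 3: x sits inside (… - 3). So sub: (4*(((x + 5) - 3) - 4)) + 3 = -9.
Step 2. [(4*(((x + 5) - 3) - 4)) + 3 = -9] subtract 3: x sits inside (… + 3). So sub: 4*(((x + 5) - 3) - 4) = -12.
Step 3. [4*(((x + 5) - 3) - 4) = -12] LHS = 4·(…); ÷4 both sides ⇒ div: ((x + 5) - 3) - 4 = -3.
Step 4. [((x + 5) - 3) - 4 = -3] add 4: x sits inside (… - 4), so sub: (x + 5) - 3 = 1.
Step 5. [(x + 5) - 3 = 1] peel the -3: add 3 from each side, so sub: x + 5 = 4.
Step 6. [x + 5 = 4] the outer +5 inverts by subtracting 5 ⇒ sub: x = -1.

Answer: x ∈ {-1}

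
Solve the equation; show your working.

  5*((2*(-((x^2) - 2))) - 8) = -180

Step 1. [5*((2*(-((x^2) - 2))) - 8) = -180] 5·(inner) — divide through by 5. So div: (2*(-((x^2) - 2))) - 8 = -36.
Step 2. [(2*(-((x^2) - 2))) - 8 = -36] common factor 2 (LHS and -36) — divide through ⇒ factor: (-((x^2) - 2)) - 4 = -18.
Step 3. [(-((x^2) - 2)) - 4 = -18] -4 is outermost — add 4 both sides, so sub: -((x^2) - 2) = -14.
Step 4. [-((x^2) - 2) = -14] leading − — multiply by −1, so neg: (x^2) - 2 = 14.
Step 5. [(x^2) - 2 = 14] 2 comes off first (add 2) ⇒ sub: x^2 = 16.
Step 6. [x^2 = 16] √ both sides: 16 ≥ 0 gives two branches. So sqrt: x = 4 or -4.

Answer: x ∈ {-4, 4}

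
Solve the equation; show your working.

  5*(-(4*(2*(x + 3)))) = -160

Step 1. [5*(-(4*(2*(x + 3)))) = -160] divide by the outer 5, so div: -(4*(2*(x + 3))) = -32.
Step 2. [-(4*(2*(x + 3))) = -32] leading − — multiply by −1, so neg: 4*(2*(x + 3)) = 32.
Step 3. [4*(2*(x + 3)) = 32] divide by the outer 4 ⇒ div: 2*(x + 3) = 8.
Step 4. [2*(x + 3) = 8] 2·(inner) — divide through by 2. So div: x + 3 = 4.
Step 5. [x + 3 = 4] 3 comes off first (subtract 3), so sub: x = 1.

Answer: x ∈ {1}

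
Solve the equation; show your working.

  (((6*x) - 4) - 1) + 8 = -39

Step 1. [(((6*x) - 4) - 1) + 8 = -39] peel the +8: subtract 8 from each side ⇒ sub: ((6*x) - 4) - 1 = -47.
Step 2. [((6*x) - 4) - 1 = -47] 1 comes off first (add 1). So sub: (6*x) - 4 = -46.
Step 3. [(6*x) - 4 = -46] 4 comes off first (add 4), so sub: 6*x = -42.
Step 4. [6*x = -42] leading coefficient 6: divide by 6, so div: x = -7.

Answer: x ∈ {-7}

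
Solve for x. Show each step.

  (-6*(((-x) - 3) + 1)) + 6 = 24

Step 1. [(-6*(((-x) - 3) + 1)) + 6 = 24] common factor -6 (LHS and 24) — divide through, so factor: (((-x) - 3) + 1) - 1 = -4.
Step 2. [(((-x) - 3) + 1) - 1 = -4] the outer -1 inverts by adding 1. So sub: ((-x) - 3) + 1 = -3.
Step 3. [((-x) - 3) + 1 = -3] 1 comes off first (subtract 1) ⇒ sub: (-x) - 3 = -4.
Step 4. [(-x) - 3 = -4] peel the -3: add 3 from each side ⇒ sub: -x = -1.
Step 5. [-x = -1] flip signs both sides. So neg: x = 1.

Answer: x ∈ {1}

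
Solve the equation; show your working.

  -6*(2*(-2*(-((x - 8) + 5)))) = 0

Step 1. [-6*(2*(-2*(-((x - 8) + 5)))) = 0] -6 out front; divide by -6. So div: 2*(-2*(-((x - 8) + 5))) = 0.
Step 2. [2*(-2*(-((x - 8) + 5))) = 0] LHS = 2·(…); ÷2 both sides, so div: -2*(-((x - 8) + 5)) = 0.
Step 3. [-2*(-((x - 8) + 5)) = 0] -2 out front; divide by -2. So div: -((x - 8) + 5) = 0.
Step 4. [-((x - 8) + 5) = 0] flip signs both sides, so neg: (x - 8) + 5 = 0.
Step 5. [(x - 8) + 5 = 0] 5 comes off first (subtract 5). So sub: x - 8 = -5.
Step 6. [x - 8 = -5] 8 comes off first (add 8) ⇒ sub: x = 3.

Answer: x ∈ {3}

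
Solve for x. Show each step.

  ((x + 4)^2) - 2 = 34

Step 1. [((x + 4)^2) - 2 = 34] add 2: x sits inside (… - 2), so sub: (x + 4)^2 = 36.
Step 2. [(x + 4)^2 = 36] LHS squared, RHS 36 ≥ 0: apply √ (±). So sqrt: x + 4 = 6 or -6.
Step 3. [x + 4 = 6 or -6] subtract 4: x sits inside (… + 4), so sub: x = 2 or -10.

Answer: x ∈ {-10, 2}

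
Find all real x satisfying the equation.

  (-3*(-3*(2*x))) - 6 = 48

Step 1. [(-3*(-3*(2*x))) - 6 = 48] -3 divides every term; factor it out, so factor: (-3*(2*x)) + 2 = -16.
Step 2. [(-3*(2*x)) + 2 = -16] 2 comes off first (subtract 2). So sub: -3*(2*x) = -18.
Step 3. [-3*(2*x) = -18] -3·(inner) — divide through by -3, so div: 2*x = 6.
Step 4. [2*x = 6] 2 out front; divide by 2 ⇒ div: x = 3.

Answer: x ∈ {3}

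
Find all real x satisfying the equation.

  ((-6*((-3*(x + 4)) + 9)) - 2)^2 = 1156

Step 1. [((-6*((-3*(x + 4)) + 9)) - 2)^2 = 1156] 1156 ≥ 0, LHS is (·)² — take ±√, so sqrt: (-6*((-3*(x + 4)) + 9)) - 2 = 34 or -34.
Step 2. [(-6*((-3*(x + 4)) + 9)) - 2 = 34 or -34] add 2: x sits inside (… - 2), so sub: -6*((-3*(x + 4)) + 9) = 36 or -32.
Step 3. [-6*((-3*(x + 4)) + 9) = 36 or -32] divide by the outer -6 ⇒ div: (-3*(x + 4)) + 9 = -6 or 16/3.
Step 4. [(-3*(x + 4)) + 9 = -6 or 16/3] the outer +9 inverts by subtracting 9. So sub: -3*(x + 4) = -15 or -11/3.
Step 5. [-3*(x + 4) = -15 or -11/3] LHS = -3·(…); ÷-3 both sides. So div: x + 4 = 5 or 11/9.
Step 6. [x + 4 = 5 or 11/9] +4 is outermost — subtract 4 both sides ⇒ sub: x = 1 or -25/9.

Answer: x ∈ {-25/9, 1}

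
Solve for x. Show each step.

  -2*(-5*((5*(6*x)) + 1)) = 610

Step 1. [-2*(-5*((5*(6*x)) + 1)) = 610] divide by the outer -2. So div: -5*((5*(6*x)) + 1) = -305.
Step 2. [-5*((5*(6*x)) + 1) = -305] leading coefficient -5: divide by -5. So div: (5*(6*x)) + 1 = 61.
Step 3. [(5*(6*x)) + 1 = 61] peel the +1: subtract 1 from each side. So sub: 5*(6*x) = 60.
Step 4. [5*(6*x) = 60] divide by the outer 5 ⇒ div: 6*x = 12.
Step 5. [6*x = 12] leading coefficient 6: divide by 6. So div: x = 2.

Answer: x ∈ {2}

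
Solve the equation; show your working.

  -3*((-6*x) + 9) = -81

Step 1. [-3*((-6*x) + 9) = -81] LHS = -3·(…); ÷-3 both sides ⇒ div: (-6*x) + 9 = 27.
Step 2. [(-6*x) + 9 = 27] 9 comes off first (subtract 9), so sub: -6*x = 18.
Step 3. [-6*x = 18] leading coefficient -6: divide by -6 ⇒ div: x = -3.

Answer: x ∈ {-3}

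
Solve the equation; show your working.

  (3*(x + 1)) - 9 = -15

Step 1. [(3*(x + 1)) - 9 = -15] 3 divides every term; factor it out ⇒ factor: (x + 1) - 3 = -5.
Step 2. [(x + 1) - 3 = -5] 3 comes off first (add 3), so sub: x + 1 = -2.
Step 3. [x + 1 = -2] +1 is outermost — subtract 1 both sides ⇒ sub: x = -3.

Answer: x ∈ {-3}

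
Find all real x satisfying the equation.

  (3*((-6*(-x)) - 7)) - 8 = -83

Step 1. [(3*((-6*(-x)) - 7)) - 8 = -83] add 8: x sits inside (… - 8) ⇒ sub: 3*((-6*(-x)) - 7) = -75.
Step 2. [3*((-6*(-x)) - 7) = -75] leading coefficient 3: divide by 3, so div: (-6*(-x)) - 7 = -25.
Step 3. [(-6*(-x)) - 7 = -25] add 7: x sits inside (… - 7), so sub: -6*(-x) = -18.
Step 4. [-6*(-x) = -18] leading coefficient -6: divide by -6. So div: -x = 3.
Step 5. [-x = 3] flip signs both sides ⇒ neg: x = -3.

Answer: x ∈ {-3}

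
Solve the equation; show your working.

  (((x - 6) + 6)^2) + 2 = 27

Step 1. [(((x - 6) + 6)^2) + 2 = 27] peel the +2: subtract 2 from each side ⇒ sub: ((x - 6) + 6)^2 = 25.
Step 2. [((x - 6) + 6)^2 = 25] √ both sides: 25 ≥ 0 gives two branches ⇒ sqrt: (x - 6) + 6 = 5 or -5.
Step 3. [(x - 6) + 6 = 5 or -5] peel the +6: subtract 6 from each side. So sub: x - 6 = -1 or -11.
Step 4. [x - 6 = -1 or -11] the outer -6 inverts by adding 6, so sub: x = 5 or -5.

Answer: x ∈ {-5, 5}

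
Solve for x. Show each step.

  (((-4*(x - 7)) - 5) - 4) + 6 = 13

Step 1. [(((-4*(x - 7)) - 5) - 4) + 6 = 13] 6 comes off first (subtract 6) ⇒ sub: ((-4*(x - 7)) - 5) - 4 = 7.
Step 2. [((-4*(x - 7)) - 5) - 4 = 7] -4 is outermost — add 4 both sides. So sub: (-4*(x - 7)) - 5 = 11.
Step 3. [(-4*(x - 7)) - 5 = 11] add 5: x sits inside (… - 5). So sub: -4*(x - 7) = 16.
Step 4. [-4*(x - 7) = 16] divide by the outer -4 ⇒ div: x - 7 = -4.
Step 5. [x - 7 = -4] -7 is outermost — add 7 both sides, so sub: x = 3.

Answer: x ∈ {3}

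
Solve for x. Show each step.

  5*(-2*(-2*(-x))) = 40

Step 1. [5*(-2*(-2*(-x))) = 40] divide by the outer 5 ⇒ div: -2*(-2*(-x)) = 8.
Step 2. [-2*(-2*(-x)) = 8] leading coefficient -2: divide by -2. So div: -2*(-x) = -4.
Step 3. [-2*(-x) = -4] divide by the outer -2, so div: -x = 2.
Step 4. [-x = 2] LHS negated; negate both sides. So neg: x = -2.

Answer: x ∈ {-2}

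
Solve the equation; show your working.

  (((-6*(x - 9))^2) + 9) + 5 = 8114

Step 1. [(((-6*(x - 9))^2) + 9) + 5 = 8114] subtract 5: x sits inside (… + 5), so sub: ((-6*(x - 9))^2) + 9 = 8109.
Step 2. [((-6*(x - 9))^2) + 9 = 8109] subtract 9: x sits inside (… + 9) ⇒ sub: (-6*(x - 9))^2 = 8100.
Step 3. [(-6*(x - 9))^2 = 8100] 8100 ≥ 0, LHS is (·)² — take ±√. So sqrt: -6*(x - 9) = 90 or -90.
Step 4. [-6*(x - 9) = 90 or -90] LHS = -6·(…); ÷-6 both sides ⇒ div: x - 9 = -15 or 15.
Step 5. [x - 9 = -15 or 15] peel the -9: add 9 from each side ⇒ sub: x = -6 or 24.

Answer: x ∈ {-6, 24}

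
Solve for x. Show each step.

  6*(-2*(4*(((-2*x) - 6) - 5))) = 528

Step 1. [6*(-2*(4*(((-2*x) - 6) - 5))) = 528] 6 out front; divide by 6, so div: -2*(4*(((-2*x) - 6) - 5)) = 88.
Step 2. [-2*(4*(((-2*x) - 6) - 5)) = 88] leading coefficient -2: divide by -2. So div: 4*(((-2*x) - 6) - 5) = -44.
Step 3. [4*(((-2*x) - 6) - 5) = -44] 4·(inner) — divide through by 4 ⇒ div: ((-2*x) - 6) - 5 = -11.
Step 4. [((-2*x) - 6) - 5 = -11] peel the -5: add 5 from each side. So sub: (-2*x) - 6 = -6.
Step 5. [(-2*x) - 6 = -6] -2 divides every term; factor it out ⇒ factor: x + 3 = 3.
Step 6. [x + 3 = 3] subtract 3: x sits inside (… + 3), so sub: x = 0.

Answer: x ∈ {0}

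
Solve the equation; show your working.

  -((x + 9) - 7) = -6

Step 1. [-((x + 9) - 7) = -6] flip signs both sides ⇒ neg: (x + 9) - 7 = 6.
Step 2. [(x + 9) - 7 = 6] -7 is outermost — add 7 both sides ⇒ sub: x + 9 = 13.
Step 3. [x + 9 = 13] peel the +9: subtract 9 from each side, so sub: x = 4.

Answer: x ∈ {4}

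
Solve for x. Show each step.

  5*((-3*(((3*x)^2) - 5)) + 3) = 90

Step 1. [5*((-3*(((3*x)^2) - 5)) + 3) = 90] LHS = 5·(…); ÷5 both sides, so div: (-3*(((3*x)^2) - 5)) + 3 = 18.
Step 2. [(-3*(((3*x)^2) - 5)) + 3 = 18] peel the +3: subtract 3 from each side ⇒ sub: -3*(((3*x)^2) - 5) = 15.
Step 3. [-3*(((3*x)^2) - 5) = 15] divide by the outer -3, so div: ((3*x)^2) - 5 = -5.
Step 4. [((3*x)^2) - 5 = -5] -5 is outermost — add 5 both sides, so sub: (3*x)^2 = 0.
Step 5. [(3*x)^2 = 0] √ both sides: 0 ≥ 0 gives two branches ⇒ sqrt: 3*x = 0.
Step 6. [3*x = 0] 3 out front; divide by 3. So div: x = 0.

Answer: x ∈ {0}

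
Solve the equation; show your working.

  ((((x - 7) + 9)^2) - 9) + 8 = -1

Step 1. [((((x - 7) + 9)^2) - 9) + 8 = -1] +8 is outermost — subtract 8 both sides ⇒ sub: (((x - 7) + 9)^2) - 9 = -9.
Step 2. [(((x - 7) + 9)^2) - 9 = -9] -9 is outermost — add 9 both sides. So sub: ((x - 7) + 9)^2 = 0.
Step 3. [((x - 7) + 9)^2 = 0] 0 ≥ 0, LHS is (·)² — take ±√ ⇒ sqrt: (x - 7) + 9 = 0.
Step 4. [(x - 7) + 9 = 0] +9 is outermost — subtract 9 both sides, so sub: x - 7 = -9.
Step 5. [x - 7 = -9] -7 is outermost — add 7 both sides ⇒ sub: x = -2.

Answer: x ∈ {-2}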